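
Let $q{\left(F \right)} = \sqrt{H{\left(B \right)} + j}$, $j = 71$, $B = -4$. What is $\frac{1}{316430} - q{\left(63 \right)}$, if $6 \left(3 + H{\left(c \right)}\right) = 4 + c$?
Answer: $\frac{1}{316430} - 2 \sqrt{17} \approx -8.2462$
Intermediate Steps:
$H{\left(c \right)} = - \frac{7}{3} + \frac{c}{6}$ ($H{\left(c \right)} = -3 + \frac{4 + c}{6} = -3 + \left(\frac{2}{3} + \frac{c}{6}\right) = - \frac{7}{3} + \frac{c}{6}$)
$q{\left(F \right)} = 2 \sqrt{17}$ ($q{\left(F \right)} = \sqrt{\left(- \frac{7}{3} + \frac{1}{6} \left(-4\right)\right) + 71} = \sqrt{\left(- \frac{7}{3} - \frac{2}{3}\right) + 71} = \sqrt{-3 + 71} = \sqrt{68} = 2 \sqrt{17}$)
$\frac{1}{316430} - q{\left(63 \right)} = \frac{1}{316430} - 2 \sqrt{17}$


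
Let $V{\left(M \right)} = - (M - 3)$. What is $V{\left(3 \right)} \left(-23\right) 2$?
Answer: $0$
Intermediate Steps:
$V{\left(M \right)} = 3 - M$ ($V{\left(M \right)} = - (-3 + M) = 3 - M$)
$V{\left(3 \right)} \left(-23\right) 2 = \left(3 - 3\right) \left(-23\right) 2 = 0 \left(-23\right) 2 = 0 \cdot 2 = 0$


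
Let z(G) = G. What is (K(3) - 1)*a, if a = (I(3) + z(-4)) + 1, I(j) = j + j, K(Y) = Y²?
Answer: 24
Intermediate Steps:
I(j) = 2*j
a = 3 (a = (2*3 - 4) + 1 = (6 - 4) + 1 = 2 + 1 = 3)
(K(3) - 1)*a = (3² - 1)*3 = (9 - 1)*3 = 8*3 = 24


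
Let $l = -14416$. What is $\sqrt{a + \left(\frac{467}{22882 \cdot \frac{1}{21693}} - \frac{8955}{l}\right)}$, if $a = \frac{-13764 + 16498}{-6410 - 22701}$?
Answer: $\frac{\sqrt{2209903792922832326622511}}{70608497612} \approx 21.054$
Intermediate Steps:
$a = - \frac{2734}{29111}$ ($a = \frac{2734}{-29111} = 2734 \left(- \frac{1}{29111}\right) = - \frac{2734}{29111} \approx -0.093916$)
$\sqrt{a + \left(\frac{467}{22882 \cdot \frac{1}{21693}} - \frac{8955}{l}\right)} = \sqrt{- \frac{2734}{29111} + \left(\frac{467}{22882 \cdot \frac{1}{21693}} - \frac{8955}{-14416}\right)} = \sqrt{- \frac{2734}{29111} - \left(- \frac{8955}{14416} - \frac{467}{22882 \cdot \frac{1}{21693}}\right)} = \sqrt{- \frac{2734}{29111} + \left(\frac{467}{\frac{22882}{21693}} + \frac{8955}{14416}\right)} = \sqrt{- \frac{2734}{29111} + \left(467 \cdot \frac{21693}{22882} + \frac{8955}{14416}\right)} = \sqrt{- \frac{2734}{29111} + \left(\frac{10130631}{22882} + \frac{8955}{14416}\right)} = \sqrt{- \frac{2734}{29111} + \frac{4301414259}{9701968}} = \sqrt{\frac{125191945313237}{282433990448}} = \frac{\sqrt{2209903792922832326622511}}{70608497612}$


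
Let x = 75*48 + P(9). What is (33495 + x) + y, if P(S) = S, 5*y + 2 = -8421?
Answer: 177097/5 ≈ 35419.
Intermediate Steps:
y = -8423/5 (y = -2/5 + (1/5)*(-8421) = -2/5 - 8421/5 = -8423/5 ≈ -1684.6)
x = 3609 (x = 75*48 + 9 = 3600 + 9 = 3609)
(33495 + x) + y = (33495 + 3609) - 8423/5 = 37104 - 8423/5 = 177097/5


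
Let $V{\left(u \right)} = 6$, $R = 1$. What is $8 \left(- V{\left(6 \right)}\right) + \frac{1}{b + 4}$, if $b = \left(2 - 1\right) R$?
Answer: $- \frac{239}{5} \approx -47.8$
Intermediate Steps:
$b = 1$ ($b = \left(2 - 1\right) 1 = 1 \cdot 1 = 1$)
$8 \left(- V{\left(6 \right)}\right) + \frac{1}{b + 4} = 8 \left(\left(-1\right) 6\right) + \frac{1}{1 + 4} = 8 \left(-6\right) + \frac{1}{5} = -48 + \frac{1}{5} = - \frac{239}{5}$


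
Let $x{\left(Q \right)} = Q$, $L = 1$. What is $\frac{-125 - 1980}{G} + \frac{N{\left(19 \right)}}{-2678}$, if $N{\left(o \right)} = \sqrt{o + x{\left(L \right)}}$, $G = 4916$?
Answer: $- \frac{2105}{4916} - \frac{\sqrt{5}}{1339} \approx -0.42986$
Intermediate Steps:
$N{\left(o \right)} = \sqrt{1 + o}$ ($N{\left(o \right)} = \sqrt{o + 1} = \sqrt{1 + o}$)
$\frac{-125 - 1980}{G} + \frac{N{\left(19 \right)}}{-2678} = \frac{-125 - 1980}{4916} + \frac{\sqrt{1 + 19}}{-2678} = \left(-2105\right) \frac{1}{4916} + \sqrt{20} \left(- \frac{1}{2678}\right) = - \frac{2105}{4916} + 2 \sqrt{5} \left(- \frac{1}{2678}\right) = - \frac{2105}{4916} - \frac{\sqrt{5}}{1339}$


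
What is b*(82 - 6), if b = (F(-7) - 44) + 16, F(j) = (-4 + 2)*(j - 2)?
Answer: -760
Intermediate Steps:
F(j) = 4 - 2*j (F(j) = -2*(-2 + j) = 4 - 2*j)
b = -10 (b = ((4 - 2*(-7)) - 44) + 16 = ((4 + 14) - 44) + 16 = (18 - 44) + 16 = -26 + 16 = -10)
b*(82 - 6) = -10*(82 - 6) = -10*76 = -760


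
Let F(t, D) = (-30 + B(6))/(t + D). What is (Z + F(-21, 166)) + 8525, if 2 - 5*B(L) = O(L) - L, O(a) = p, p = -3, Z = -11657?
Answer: -2270839/725 ≈ -3132.2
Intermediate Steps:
O(a) = -3
B(L) = 1 + L/5 (B(L) = ⅖ - (-3 - L)/5 = ⅖ + (⅗ + L/5) = 1 + L/5)
F(t, D) = -139/(5*(D + t)) (F(t, D) = (-30 + (1 + (⅕)*6))/(t + D) = (-30 + (1 + 6/5))/(D + t) = (-30 + 11/5)/(D + t) = -139/(5*(D + t)))
(Z + F(-21, 166)) + 8525 = (-11657 - 139/(5*166 + 5*(-21))) + 8525 = (-11657 - 139/(830 - 105)) + 8525 = (-11657 - 139/725) + 8525 = -8451464/725 + 8525 = -2270839/725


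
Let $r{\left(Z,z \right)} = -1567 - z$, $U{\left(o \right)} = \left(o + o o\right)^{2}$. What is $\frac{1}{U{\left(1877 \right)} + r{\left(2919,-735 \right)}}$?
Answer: $\frac{1}{12425667299204} \approx 8.0479 \cdot 10^{-14}$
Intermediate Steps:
$U{\left(o \right)} = \left(o + o^{2}\right)^{2}$
$\frac{1}{U{\left(1877 \right)} + r{\left(2919,-735 \right)}} = \frac{1}{1877^{2} \left(1 + 1877\right)^{2} - 832} = \frac{1}{3523129 \cdot 1878^{2} + \left(-1567 + 735\right)} = \frac{1}{3523129 \cdot 3526884 - 832} = \frac{1}{12425667300036 - 832} = \frac{1}{12425667299204}$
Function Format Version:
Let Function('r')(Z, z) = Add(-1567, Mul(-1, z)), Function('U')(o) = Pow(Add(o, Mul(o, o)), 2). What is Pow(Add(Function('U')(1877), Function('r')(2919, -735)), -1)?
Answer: Rational(1, 12425667299204) ≈ 8.0479e-14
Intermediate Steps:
Function('U')(o) = Pow(Add(o, Pow(o, 2)), 2)
Pow(Add(Function('U')(1877), Function('r')(2919, -735)), -1) = Pow(Add(Mul(Pow(1877, 2), Pow(Add(1, 1877), 2)), Add(-1567, Mul(-1, -735))), -1) = Pow(Add(Mul(3523129, Pow(1878, 2)), Add(-1567, 735)), -1) = Pow(Add(Mul(3523129, 3526884), -832), -1) = Pow(Add(12425667300036, -832), -1) = Pow(12425667299204, -1) = Rational(1, 12425667299204)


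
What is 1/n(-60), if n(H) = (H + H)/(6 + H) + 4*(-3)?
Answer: -9/88 ≈ -0.10227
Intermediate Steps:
n(H) = -12 + 2*H/(6 + H) (n(H) = (2*H)/(6 + H) - 12 = 2*H/(6 + H) - 12 = -12 + 2*H/(6 + H))
1/n(-60) = 1/(2*(-36 - 5*(-60))/(6 - 60)) = 1/(2*(-36 + 300)/(-54)) = 1/(2*(-1/54)*264) = 1/(-88/9) = -9/88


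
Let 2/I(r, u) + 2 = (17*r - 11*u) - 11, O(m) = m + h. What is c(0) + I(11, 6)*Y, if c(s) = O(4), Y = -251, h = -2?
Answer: -143/54 ≈ -2.6481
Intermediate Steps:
O(m) = -2 + m (O(m) = m - 2 = -2 + m)
I(r, u) = 2/(-13 - 11*u + 17*r) (I(r, u) = 2/(-2 + ((17*r - 11*u) - 11)) = 2/(-2 + ((-11*u + 17*r) - 11)) = 2/(-2 + (-11 - 11*u + 17*r)) = 2/(-13 - 11*u + 17*r))
c(s) = 2 (c(s) = -2 + 4 = 2)
c(0) + I(11, 6)*Y = 2 + (2/(-13 - 11*6 + 17*11))*(-251) = 2 + (2/(-13 - 66 + 187))*(-251) = 2 + (2/108)*(-251) = 2 + (2*(1/108))*(-251) = 2 + (1/54)*(-251) = 2 - 251/54 = -143/54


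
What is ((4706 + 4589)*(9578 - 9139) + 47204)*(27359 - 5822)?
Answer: 88898468733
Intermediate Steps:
((4706 + 4589)*(9578 - 9139) + 47204)*(27359 - 5822) = (9295*439 + 47204)*21537 = (4080505 + 47204)*21537 = 4127709*21537 = 88898468733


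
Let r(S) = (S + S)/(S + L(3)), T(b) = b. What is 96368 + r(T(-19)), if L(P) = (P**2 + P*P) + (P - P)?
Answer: 96406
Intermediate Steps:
L(P) = 2*P**2 (L(P) = (P**2 + P**2) + 0 = 2*P**2 + 0 = 2*P**2)
r(S) = 2*S/(18 + S) (r(S) = (S + S)/(S + 2*3**2) = (2*S)/(S + 2*9) = (2*S)/(S + 18) = (2*S)/(18 + S) = 2*S/(18 + S))
96368 + r(T(-19)) = 96368 + 2*(-19)/(18 - 19) = 96368 + 2*(-19)/(-1) = 96368 + 2*(-19)*(-1) = 96368 + 38 = 96406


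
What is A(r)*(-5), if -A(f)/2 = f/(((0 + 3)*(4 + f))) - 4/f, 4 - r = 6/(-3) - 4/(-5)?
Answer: -5210/897 ≈ -5.8083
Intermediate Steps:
r = 26/5 (r = 4 - (6/(-3) - 4/(-5)) = 4 - (6*(-⅓) - 4*(-⅕)) = 4 - (-2 + ⅘) = 4 - 1*(-6/5) = 4 + 6/5 = 26/5 ≈ 5.2000)
A(f) = 8/f - 2*f/(12 + 3*f) (A(f) = -2*(f/(((0 + 3)*(4 + f))) - 4/f) = -2*(f/((3*(4 + f))) - 4/f) = -2*(f/(12 + 3*f) - 4/f) = -2*(-4/f + f/(12 + 3*f)) = 8/f - 2*f/(12 + 3*f))
A(r)*(-5) = (2*(48 - (26/5)² + 12*(26/5))/(3*(26/5)*(4 + 26/5)))*(-5) = ((⅔)*(5/26)*(48 - 1*676/25 + 312/5)/(46/5))*(-5) = ((⅔)*(5/26)*(5/46)*(48 - 676/25 + 312/5))*(-5) = ((⅔)*(5/26)*(5/46)*(2084/25))*(-5) = (1042/897)*(-5) = -5210/897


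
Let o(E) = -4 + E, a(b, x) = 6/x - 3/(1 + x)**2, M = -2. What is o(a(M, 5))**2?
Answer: 29929/3600 ≈ 8.3136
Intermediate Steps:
a(b, x) = -3/(1 + x)**2 + 6/x (a(b, x) = 6/x - 3/(1 + x)**2 = -3/(1 + x)**2 + 6/x)
o(a(M, 5))**2 = (-4 + (-3/(1 + 5)**2 + 6/5))**2 = (-4 + (-3/6**2 + 6*(1/5)))**2 = (-4 + (-3*1/36 + 6/5))**2 = (-4 + (-1/12 + 6/5))**2 = (-4 + 67/60)**2 = (-173/60)**2 = 29929/3600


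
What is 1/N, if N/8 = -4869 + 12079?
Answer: 1/57680 ≈ 1.7337e-5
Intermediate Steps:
N = 57680 (N = 8*(-4869 + 12079) = 8*7210 = 57680)
1/N = 1/57680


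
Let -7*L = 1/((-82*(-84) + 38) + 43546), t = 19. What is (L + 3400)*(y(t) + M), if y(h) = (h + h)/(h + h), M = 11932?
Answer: 14334320536867/353304 ≈ 4.0572e+7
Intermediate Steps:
y(h) = 1 (y(h) = (2*h)/((2*h)) = (2*h)*(1/(2*h)) = 1)
L = -1/353304 (L = -1/(7*((-82*(-84) + 38) + 43546)) = -1/(7*((6888 + 38) + 43546)) = -1/(7*(6926 + 43546)) = -⅐/50472 = -⅐*1/50472 = -1/353304 ≈ -2.8304e-6)
(L + 3400)*(y(t) + M) = (-1/353304 + 3400)*(1 + 11932) = (1201233599/353304)*11933 = 14334320536867/353304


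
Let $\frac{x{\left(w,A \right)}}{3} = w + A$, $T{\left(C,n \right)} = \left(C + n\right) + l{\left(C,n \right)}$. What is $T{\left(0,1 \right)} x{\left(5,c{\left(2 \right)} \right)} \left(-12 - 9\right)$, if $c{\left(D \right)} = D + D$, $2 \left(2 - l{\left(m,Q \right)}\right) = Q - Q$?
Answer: $-1701$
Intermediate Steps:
$l{\left(m,Q \right)} = 2$ ($l{\left(m,Q \right)} = 2 - \frac{Q - Q}{2} = 2 - 0 = 2 + 0 = 2$)
$T{\left(C,n \right)} = 2 + C + n$ ($T{\left(C,n \right)} = \left(C + n\right) + 2 = 2 + C + n$)
$c{\left(D \right)} = 2 D$
$x{\left(w,A \right)} = 3 A + 3 w$ ($x{\left(w,A \right)} = 3 \left(w + A\right) = 3 \left(A + w\right) = 3 A + 3 w$)
$T{\left(0,1 \right)} x{\left(5,c{\left(2 \right)} \right)} \left(-12 - 9\right) = \left(2 + 0 + 1\right) \left(3 \cdot 2 \cdot 2 + 3 \cdot 5\right) \left(-12 - 9\right) = 3 \left(3 \cdot 4 + 15\right) \left(-12 - 9\right) = 3 \left(12 + 15\right) \left(-21\right) = 3 \cdot 27 \left(-21\right) = 81 \left(-21\right) = -1701$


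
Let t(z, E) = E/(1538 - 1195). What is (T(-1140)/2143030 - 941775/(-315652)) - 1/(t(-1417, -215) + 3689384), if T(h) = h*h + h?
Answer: 307267672209153121541/85602155861104414332 ≈ 3.5895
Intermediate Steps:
T(h) = h + h² (T(h) = h² + h = h + h²)
t(z, E) = E/343
(T(-1140)/2143030 - 941775/(-315652)) - 1/(t(-1417, -215) + 3689384) = (-1140*(1 - 1140)/2143030 - 941775/(-315652)) - 1/((1/343)*(-215) + 3689384) = (-1140*(-1139)*(1/2143030) - 941775*(-1/315652)) - 1/(-215/343 + 3689384) = (1298460*(1/2143030) + 941775/315652) - 1/1265458497/343 = (129846/214303 + 941775/315652) - 1*343/1265458497 = 242811357417/67645170556 - 343/1265458497 = 307267672209153121541/85602155861104414332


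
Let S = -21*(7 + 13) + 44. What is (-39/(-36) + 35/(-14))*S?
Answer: 1598/3 ≈ 532.67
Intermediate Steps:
S = -376 (S = -21*20 + 44 = -420 + 44 = -376)
(-39/(-36) + 35/(-14))*S = (-39/(-36) + 35/(-14))*(-376) = (-39*(-1/36) + 35*(-1/14))*(-376) = (13/12 - 5/2)*(-376) = -17/12*(-376) = 1598/3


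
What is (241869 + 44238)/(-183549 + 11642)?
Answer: -286107/171907 ≈ -1.6643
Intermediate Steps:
(241869 + 44238)/(-183549 + 11642) = 286107/(-171907) = 286107*(-1/171907) = -286107/171907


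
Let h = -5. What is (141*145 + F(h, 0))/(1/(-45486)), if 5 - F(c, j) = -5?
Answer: -930416130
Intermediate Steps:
F(c, j) = 10 (F(c, j) = 5 - 1*(-5) = 5 + 5 = 10)
(141*145 + F(h, 0))/(1/(-45486)) = (141*145 + 10)/(1/(-45486)) = (20445 + 10)/(-1/45486) = 20455*(-45486) = -930416130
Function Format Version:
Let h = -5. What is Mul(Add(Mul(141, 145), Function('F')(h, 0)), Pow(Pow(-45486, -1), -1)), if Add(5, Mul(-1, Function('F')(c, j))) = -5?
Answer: -930416130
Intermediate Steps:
Function('F')(c, j) = 10 (Function('F')(c, j) = Add(5, Mul(-1, -5)) = Add(5, 5) = 10)
Mul(Add(Mul(141, 145), Function('F')(h, 0)), Pow(Pow(-45486, -1), -1)) = Mul(Add(Mul(141, 145), 10), Pow(Pow(-45486, -1), -1)) = Mul(Add(20445, 10), Pow(Rational(-1, 45486), -1)) = Mul(20455, -45486) = -930416130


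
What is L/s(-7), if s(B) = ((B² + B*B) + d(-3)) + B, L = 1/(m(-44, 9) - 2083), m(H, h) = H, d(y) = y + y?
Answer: -1/180795 ≈ -5.5311e-6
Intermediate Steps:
d(y) = 2*y
L = -1/2127 (L = 1/(-44 - 2083) = 1/(-2127) = -1/2127 ≈ -0.00047015)
s(B) = -6 + B + 2*B² (s(B) = ((B² + B*B) + 2*(-3)) + B = ((B² + B²) - 6) + B = (2*B² - 6) + B = (-6 + 2*B²) + B = -6 + B + 2*B²)
L/s(-7) = -1/(2127*(-6 - 7 + 2*(-7)²)) = -1/(2127*(-6 - 7 + 2*49)) = -1/(2127*(-6 - 7 + 98)) = -1/2127/85 = -1/2127*1/85 = -1/180795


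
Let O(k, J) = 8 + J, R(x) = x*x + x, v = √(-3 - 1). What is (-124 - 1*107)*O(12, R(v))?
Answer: -924 - 462*I ≈ -924.0 - 462.0*I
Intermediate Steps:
v = 2*I (v = √(-4) = 2*I ≈ 2.0*I)
R(x) = x + x² (R(x) = x² + x = x + x²)
(-124 - 1*107)*O(12, R(v)) = (-124 - 1*107)*(8 + (2*I)*(1 + 2*I)) = (-124 - 107)*(8 + 2*I*(1 + 2*I)) = -231*(8 + 2*I*(1 + 2*I)) = -1848 - 462*I*(1 + 2*I)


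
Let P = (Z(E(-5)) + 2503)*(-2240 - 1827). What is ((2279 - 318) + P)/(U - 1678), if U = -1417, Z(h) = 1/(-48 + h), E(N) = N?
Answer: 539416153/164035 ≈ 3288.4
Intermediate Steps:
P = -539520086/53 (P = (1/(-48 - 5) + 2503)*(-2240 - 1827) = (1/(-53) + 2503)*(-4067) = (-1/53 + 2503)*(-4067) = (132658/53)*(-4067) = -539520086/53 ≈ -1.0180e+7)
((2279 - 318) + P)/(U - 1678) = ((2279 - 318) - 539520086/53)/(-1417 - 1678) = (1961 - 539520086/53)/(-3095) = -539416153/53*(-1/3095) = 539416153/164035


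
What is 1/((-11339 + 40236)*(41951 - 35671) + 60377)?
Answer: 1/181533537 ≈ 5.5086e-9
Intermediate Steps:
1/((-11339 + 40236)*(41951 - 35671) + 60377) = 1/(28897*6280 + 60377) = 1/(181473160 + 60377) = 1/181533537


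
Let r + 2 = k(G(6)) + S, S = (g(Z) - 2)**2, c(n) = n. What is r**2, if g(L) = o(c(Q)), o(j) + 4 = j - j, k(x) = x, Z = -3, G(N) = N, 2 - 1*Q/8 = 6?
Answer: 1600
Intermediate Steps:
Q = -32 (Q = 16 - 8*6 = 16 - 48 = -32)
o(j) = -4 (o(j) = -4 + (j - j) = -4 + 0 = -4)
g(L) = -4
S = 36 (S = (-4 - 2)**2 = (-6)**2 = 36)
r = 40 (r = -2 + (6 + 36) = -2 + 42 = 40)
r**2 = 40**2 = 1600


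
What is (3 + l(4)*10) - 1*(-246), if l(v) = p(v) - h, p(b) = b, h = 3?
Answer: 259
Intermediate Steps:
l(v) = -3 + v (l(v) = v - 1*3 = v - 3 = -3 + v)
(3 + l(4)*10) - 1*(-246) = (3 + (-3 + 4)*10) - 1*(-246) = (3 + 1*10) + 246 = (3 + 10) + 246 = 13 + 246 = 259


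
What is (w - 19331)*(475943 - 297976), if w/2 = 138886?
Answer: 45993969447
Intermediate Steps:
w = 277772 (w = 2*138886 = 277772)
(w - 19331)*(475943 - 297976) = (277772 - 19331)*(475943 - 297976) = 258441*177967 = 45993969447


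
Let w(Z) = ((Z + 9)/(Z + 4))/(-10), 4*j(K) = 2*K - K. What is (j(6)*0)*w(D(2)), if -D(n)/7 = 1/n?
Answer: 0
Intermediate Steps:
D(n) = -7/n
j(K) = K/4 (j(K) = (2*K - K)/4 = K/4)
w(Z) = -(9 + Z)/(10*(4 + Z)) (w(Z) = ((9 + Z)/(4 + Z))*(-1/10) = -(9 + Z)/(10*(4 + Z)))
(j(6)*0)*w(D(2)) = (((1/4)*6)*0)*((-9 - (-7)/2)/(10*(4 - 7/2))) = ((3/2)*0)*((-9 - (-7)/2)/(10*(4 - 7*1/2))) = 0*((-9 - 1*(-7/2))/(10*(4 - 7/2))) = 0*((-9 + 7/2)/(10*(1/2))) = 0*((1/10)*2*(-11/2)) = 0*(-11/10) = 0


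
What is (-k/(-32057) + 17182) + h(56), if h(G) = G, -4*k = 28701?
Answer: 2210365563/128228 ≈ 17238.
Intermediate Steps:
k = -28701/4 (k = -1/4*28701 = -28701/4 ≈ -7175.3)
(-k/(-32057) + 17182) + h(56) = (-1*(-28701/4)/(-32057) + 17182) + 56 = ((28701/4)*(-1/32057) + 17182) + 56 = (-28701/128228 + 17182) + 56 = 2203184795/128228 + 56 = 2210365563/128228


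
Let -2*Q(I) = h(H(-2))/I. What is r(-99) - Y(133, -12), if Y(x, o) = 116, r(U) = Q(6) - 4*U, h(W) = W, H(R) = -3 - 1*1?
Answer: 841/3 ≈ 280.33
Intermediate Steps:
H(R) = -4 (H(R) = -3 - 1 = -4)
Q(I) = 2/I (Q(I) = -(-2)/I = 2/I)
r(U) = ⅓ - 4*U (r(U) = 2/6 - 4*U = 2*(⅙) - 4*U = ⅓ - 4*U)
r(-99) - Y(133, -12) = (⅓ - 4*(-99)) - 1*116 = (⅓ + 396) - 116 = 1189/3 - 116 = 841/3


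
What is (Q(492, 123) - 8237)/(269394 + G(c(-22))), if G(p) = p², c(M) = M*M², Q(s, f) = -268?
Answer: -1215/16235614 ≈ -7.4835e-5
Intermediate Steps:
c(M) = M³
(Q(492, 123) - 8237)/(269394 + G(c(-22))) = (-268 - 8237)/(269394 + ((-22)³)²) = -8505/(269394 + (-10648)²) = -8505/(269394 + 113379904) = -8505/113649298 = -8505*1/113649298 = -1215/16235614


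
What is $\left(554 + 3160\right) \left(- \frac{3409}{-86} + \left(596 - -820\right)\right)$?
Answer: $\frac{232468545}{43} \approx 5.4062 \cdot 10^{6}$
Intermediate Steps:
$\left(554 + 3160\right) \left(- \frac{3409}{-86} + \left(596 - -820\right)\right) = 3714 \left(\left(-3409\right) \left(- \frac{1}{86}\right) + \left(596 + 820\right)\right) = 3714 \left(\frac{3409}{86} + 1416\right) = 3714 \cdot \frac{125185}{86} = \frac{232468545}{43}$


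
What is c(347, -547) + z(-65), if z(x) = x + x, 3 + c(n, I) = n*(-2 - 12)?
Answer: -4991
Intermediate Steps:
c(n, I) = -3 - 14*n (c(n, I) = -3 + n*(-2 - 12) = -3 + n*(-14) = -3 - 14*n)
z(x) = 2*x
c(347, -547) + z(-65) = (-3 - 14*347) + 2*(-65) = (-3 - 4858) - 130 = -4861 - 130 = -4991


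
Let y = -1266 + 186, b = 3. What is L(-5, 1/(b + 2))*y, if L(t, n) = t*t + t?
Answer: -21600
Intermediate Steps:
L(t, n) = t + t² (L(t, n) = t² + t = t + t²)
y = -1080
L(-5, 1/(b + 2))*y = -5*(1 - 5)*(-1080) = -5*(-4)*(-1080) = 20*(-1080) = -21600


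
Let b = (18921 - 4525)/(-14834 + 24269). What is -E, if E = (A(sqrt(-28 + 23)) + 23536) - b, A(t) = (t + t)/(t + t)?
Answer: -222057199/9435 ≈ -23535.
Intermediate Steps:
b = 14396/9435 ≈ 1.5258
A(t) = 1 (A(t) = (2*t)/((2*t)) = (2*t)*(1/(2*t)) = 1)
E = 222057199/9435 (E = (1 + 23536) - 1*14396/9435 = 23537 - 14396/9435 = 222057199/9435 ≈ 23535.)
-E = -1*222057199/9435 = -222057199/9435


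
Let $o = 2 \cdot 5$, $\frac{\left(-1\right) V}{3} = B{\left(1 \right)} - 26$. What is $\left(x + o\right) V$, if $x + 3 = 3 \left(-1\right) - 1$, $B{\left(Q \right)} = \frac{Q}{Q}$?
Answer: $225$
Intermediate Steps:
$B{\left(Q \right)} = 1$
$x = -7$ ($x = -3 + \left(3 \left(-1\right) - 1\right) = -3 - 4 = -7$)
$V = 75$ ($V = - 3 \left(1 - 26\right) = \left(-3\right) \left(-25\right) = 75$)
$o = 10$
$\left(x + o\right) V = \left(-7 + 10\right) 75 = 3 \cdot 75 = 225$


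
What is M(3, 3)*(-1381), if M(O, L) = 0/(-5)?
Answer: 0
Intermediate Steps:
M(O, L) = 0 (M(O, L) = 0*(-⅕) = 0)
M(3, 3)*(-1381) = 0*(-1381) = 0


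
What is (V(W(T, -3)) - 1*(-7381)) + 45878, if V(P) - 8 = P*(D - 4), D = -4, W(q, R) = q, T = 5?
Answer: 53227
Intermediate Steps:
V(P) = 8 - 8*P (V(P) = 8 + P*(-4 - 4) = 8 + P*(-8) = 8 - 8*P)
(V(W(T, -3)) - 1*(-7381)) + 45878 = ((8 - 8*5) - 1*(-7381)) + 45878 = ((8 - 40) + 7381) + 45878 = (-32 + 7381) + 45878 = 7349 + 45878 = 53227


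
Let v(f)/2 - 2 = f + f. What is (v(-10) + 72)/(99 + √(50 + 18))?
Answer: 3564/9733 - 72*√17/9733 ≈ 0.33568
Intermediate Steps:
v(f) = 4 + 4*f (v(f) = 4 + 2*(f + f) = 4 + 2*(2*f) = 4 + 4*f)
(v(-10) + 72)/(99 + √(50 + 18)) = ((4 + 4*(-10)) + 72)/(99 + √(50 + 18)) = ((4 - 40) + 72)/(99 + √68) = (-36 + 72)/(99 + 2*√17) = 36/(99 + 2*√17)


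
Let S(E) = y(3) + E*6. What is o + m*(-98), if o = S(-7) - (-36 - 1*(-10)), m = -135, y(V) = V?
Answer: 13217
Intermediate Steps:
S(E) = 3 + 6*E (S(E) = 3 + E*6 = 3 + 6*E)
o = -13 (o = (3 + 6*(-7)) - (-36 - 1*(-10)) = (3 - 42) - (-36 + 10) = -39 - 1*(-26) = -39 + 26 = -13)
o + m*(-98) = -13 - 135*(-98) = -13 + 13230 = 13217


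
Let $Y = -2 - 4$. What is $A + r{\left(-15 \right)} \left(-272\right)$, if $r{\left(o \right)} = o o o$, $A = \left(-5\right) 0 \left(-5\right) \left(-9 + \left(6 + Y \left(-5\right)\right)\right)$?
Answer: $918000$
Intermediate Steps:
$Y = -6$ ($Y = -2 - 4 = -6$)
$A = 0$ ($A = \left(-5\right) 0 \left(-5\right) \left(-9 + \left(6 - -30\right)\right) = 0 \left(-5\right) \left(-9 + \left(6 + 30\right)\right) = 0 \left(-9 + 36\right) = 0 \cdot 27 = 0$)
$r{\left(o \right)} = o^{3}$ ($r{\left(o \right)} = o^{2} o = o^{3}$)
$A + r{\left(-15 \right)} \left(-272\right) = 0 + \left(-15\right)^{3} \left(-272\right) = 0 - -918000 = 0 + 918000 = 918000$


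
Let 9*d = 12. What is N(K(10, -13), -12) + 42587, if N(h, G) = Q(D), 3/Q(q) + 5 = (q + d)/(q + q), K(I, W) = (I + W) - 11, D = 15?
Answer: 17077117/401 ≈ 42586.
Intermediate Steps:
d = 4/3 (d = (⅑)*12 = 4/3 ≈ 1.3333)
K(I, W) = -11 + I + W
Q(q) = 3/(-5 + (4/3 + q)/(2*q)) (Q(q) = 3/(-5 + (q + 4/3)/(q + q)) = 3/(-5 + (4/3 + q)/((2*q))) = 3/(-5 + (4/3 + q)*(1/(2*q))) = 3/(-5 + (4/3 + q)/(2*q)))
N(h, G) = -270/401 (N(h, G) = -18*15/(-4 + 27*15) = -18*15/(-4 + 405) = -18*15/401 = -18*15*1/401 = -270/401)
N(K(10, -13), -12) + 42587 = -270/401 + 42587 = 17077117/401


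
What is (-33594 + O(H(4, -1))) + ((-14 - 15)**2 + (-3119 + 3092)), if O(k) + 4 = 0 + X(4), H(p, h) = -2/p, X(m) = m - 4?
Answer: -32784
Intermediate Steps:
X(m) = -4 + m
O(k) = -4 (O(k) = -4 + (0 + (-4 + 4)) = -4 + (0 + 0) = -4 + 0 = -4)
(-33594 + O(H(4, -1))) + ((-14 - 15)**2 + (-3119 + 3092)) = (-33594 - 4) + ((-14 - 15)**2 + (-3119 + 3092)) = -33598 + ((-29)**2 - 27) = -33598 + (841 - 27) = -33598 + 814 = -32784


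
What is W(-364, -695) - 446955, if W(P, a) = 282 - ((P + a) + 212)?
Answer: -445826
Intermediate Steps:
W(P, a) = 70 - P - a (W(P, a) = 282 - (212 + P + a) = 282 + (-212 - P - a) = 70 - P - a)
W(-364, -695) - 446955 = (70 - 1*(-364) - 1*(-695)) - 446955 = (70 + 364 + 695) - 446955 = 1129 - 446955 = -445826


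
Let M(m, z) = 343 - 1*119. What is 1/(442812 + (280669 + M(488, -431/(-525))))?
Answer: 1/723705 ≈ 1.3818e-6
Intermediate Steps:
M(m, z) = 224 (M(m, z) = 343 - 119 = 224)
1/(442812 + (280669 + M(488, -431/(-525)))) = 1/(442812 + (280669 + 224)) = 1/(442812 + 280893) = 1/723705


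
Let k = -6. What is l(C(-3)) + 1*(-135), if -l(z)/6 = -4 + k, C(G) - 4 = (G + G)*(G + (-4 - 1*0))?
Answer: -75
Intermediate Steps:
C(G) = 4 + 2*G*(-4 + G) (C(G) = 4 + (G + G)*(G + (-4 - 1*0)) = 4 + (2*G)*(G + (-4 + 0)) = 4 + (2*G)*(G - 4) = 4 + (2*G)*(-4 + G) = 4 + 2*G*(-4 + G))
l(z) = 60 (l(z) = -6*(-4 - 6) = -6*(-10) = 60)
l(C(-3)) + 1*(-135) = 60 + 1*(-135) = 60 - 135 = -75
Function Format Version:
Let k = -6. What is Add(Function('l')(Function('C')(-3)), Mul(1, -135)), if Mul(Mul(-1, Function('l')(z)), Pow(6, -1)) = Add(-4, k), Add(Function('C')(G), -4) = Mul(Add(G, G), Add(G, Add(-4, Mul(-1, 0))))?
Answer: -75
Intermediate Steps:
Function('C')(G) = Add(4, Mul(2, G, Add(-4, G))) (Function('C')(G) = Add(4, Mul(Add(G, G), Add(G, Add(-4, Mul(-1, 0))))) = Add(4, Mul(Mul(2, G), Add(G, Add(-4, 0)))) = Add(4, Mul(Mul(2, G), Add(G, -4))) = Add(4, Mul(Mul(2, G), Add(-4, G))) = Add(4, Mul(2, G, Add(-4, G))))
Function('l')(z) = 60 (Function('l')(z) = Mul(-6, Add(-4, -6)) = Mul(-6, -10) = 60)
Add(Function('l')(Function('C')(-3)), Mul(1, -135)) = Add(60, Mul(1, -135)) = Add(60, -135) = -75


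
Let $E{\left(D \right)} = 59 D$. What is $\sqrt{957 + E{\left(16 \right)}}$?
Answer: $\sqrt{1901} \approx 43.6$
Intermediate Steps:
$\sqrt{957 + E{\left(16 \right)}} = \sqrt{957 + 59 \cdot 16} = \sqrt{957 + 944} = \sqrt{1901}$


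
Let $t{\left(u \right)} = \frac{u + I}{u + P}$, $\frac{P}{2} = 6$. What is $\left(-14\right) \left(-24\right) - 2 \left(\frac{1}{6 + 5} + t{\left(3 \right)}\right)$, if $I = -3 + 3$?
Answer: $\frac{18448}{55} \approx 335.42$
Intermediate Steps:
$P = 12$ ($P = 2 \cdot 6 = 12$)
$I = 0$
$t{\left(u \right)} = \frac{u}{12 + u}$ ($t{\left(u \right)} = \frac{u + 0}{u + 12} = \frac{u}{12 + u}$)
$\left(-14\right) \left(-24\right) - 2 \left(\frac{1}{6 + 5} + t{\left(3 \right)}\right) = \left(-14\right) \left(-24\right) - 2 \left(\frac{1}{6 + 5} + \frac{3}{12 + 3}\right) = 336 - 2 \left(\frac{1}{11} + \frac{3}{15}\right) = 336 - 2 \left(\frac{1}{11} + 3 \cdot \frac{1}{15}\right) = 336 - 2 \left(\frac{1}{11} + \frac{1}{5}\right) = 336 - \frac{32}{55} = \frac{18448}{55}$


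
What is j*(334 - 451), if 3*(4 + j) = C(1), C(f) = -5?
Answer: 663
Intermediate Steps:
j = -17/3 (j = -4 + (⅓)*(-5) = -4 - 5/3 = -17/3 ≈ -5.6667)
j*(334 - 451) = -17*(334 - 451)/3 = -17/3*(-117) = 663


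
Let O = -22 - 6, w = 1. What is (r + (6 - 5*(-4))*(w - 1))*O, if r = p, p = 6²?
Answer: -1008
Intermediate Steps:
p = 36
r = 36
O = -28
(r + (6 - 5*(-4))*(w - 1))*O = (36 + (6 - 5*(-4))*(1 - 1))*(-28) = (36 + (6 + 20)*0)*(-28) = (36 + 26*0)*(-28) = (36 + 0)*(-28) = 36*(-28) = -1008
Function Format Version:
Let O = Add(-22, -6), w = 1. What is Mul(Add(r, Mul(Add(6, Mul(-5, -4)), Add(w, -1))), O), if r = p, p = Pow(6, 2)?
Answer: -1008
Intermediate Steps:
p = 36
r = 36
O = -28
Mul(Add(r, Mul(Add(6, Mul(-5, -4)), Add(w, -1))), O) = Mul(Add(36, Mul(Add(6, Mul(-5, -4)), Add(1, -1))), -28) = Mul(Add(36, Mul(Add(6, 20), 0)), -28) = Mul(Add(36, Mul(26, 0)), -28) = Mul(Add(36, 0), -28) = Mul(36, -28) = -1008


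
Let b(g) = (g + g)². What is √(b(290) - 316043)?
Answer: √20357 ≈ 142.68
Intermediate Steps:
b(g) = 4*g² (b(g) = (2*g)² = 4*g²)
√(b(290) - 316043) = √(4*290² - 316043) = √(4*84100 - 316043) = √(336400 - 316043) = √20357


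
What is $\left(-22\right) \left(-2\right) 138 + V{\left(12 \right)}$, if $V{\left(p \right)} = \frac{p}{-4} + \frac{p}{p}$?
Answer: $6070$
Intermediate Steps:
$V{\left(p \right)} = 1 - \frac{p}{4}$ ($V{\left(p \right)} = p \left(- \frac{1}{4}\right) + 1 = - \frac{p}{4} + 1 = 1 - \frac{p}{4}$)
$\left(-22\right) \left(-2\right) 138 + V{\left(12 \right)} = \left(-22\right) \left(-2\right) 138 + \left(1 - 3\right) = 44 \cdot 138 + \left(1 - 3\right) = 6072 - 2 = 6070$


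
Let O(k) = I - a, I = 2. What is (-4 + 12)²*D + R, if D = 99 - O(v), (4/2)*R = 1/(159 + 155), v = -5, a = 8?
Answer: 4220161/628 ≈ 6720.0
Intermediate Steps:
O(k) = -6 (O(k) = 2 - 1*8 = 2 - 8 = -6)
R = 1/628 (R = 1/(2*(159 + 155)) = (½)/314 = (½)*(1/314) = 1/628 ≈ 0.0015924)
D = 105 (D = 99 - 1*(-6) = 99 + 6 = 105)
(-4 + 12)²*D + R = (-4 + 12)²*105 + 1/628 = 8²*105 + 1/628 = 64*105 + 1/628 = 6720 + 1/628 = 4220161/628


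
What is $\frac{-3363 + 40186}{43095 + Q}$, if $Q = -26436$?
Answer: $\frac{36823}{16659} \approx 2.2104$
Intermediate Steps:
$\frac{-3363 + 40186}{43095 + Q} = \frac{-3363 + 40186}{43095 - 26436} = \frac{36823}{16659}$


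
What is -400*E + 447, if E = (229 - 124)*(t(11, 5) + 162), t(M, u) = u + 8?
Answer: -7349553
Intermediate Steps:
t(M, u) = 8 + u
E = 18375 (E = (229 - 124)*((8 + 5) + 162) = 105*(13 + 162) = 105*175 = 18375)
-400*E + 447 = -400*18375 + 447 = -7350000 + 447 = -7349553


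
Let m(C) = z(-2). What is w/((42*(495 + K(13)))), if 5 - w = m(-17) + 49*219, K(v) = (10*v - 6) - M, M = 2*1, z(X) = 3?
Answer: -10729/25914 ≈ -0.41402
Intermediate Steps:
m(C) = 3
M = 2
K(v) = -8 + 10*v (K(v) = (10*v - 6) - 1*2 = (-6 + 10*v) - 2 = -8 + 10*v)
w = -10729 (w = 5 - (3 + 49*219) = 5 - (3 + 10731) = 5 - 1*10734 = 5 - 10734 = -10729)
w/((42*(495 + K(13)))) = -10729*1/(42*(495 + (-8 + 10*13))) = -10729*1/(42*(495 + (-8 + 130))) = -10729*1/(42*(495 + 122)) = -10729/(42*617) = -10729/25914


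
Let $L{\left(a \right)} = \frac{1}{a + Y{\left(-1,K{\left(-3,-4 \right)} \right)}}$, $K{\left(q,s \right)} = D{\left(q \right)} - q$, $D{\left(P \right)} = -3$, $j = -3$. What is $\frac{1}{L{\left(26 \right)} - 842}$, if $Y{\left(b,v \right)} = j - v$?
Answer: $- \frac{23}{19365} \approx -0.0011877$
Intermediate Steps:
$K{\left(q,s \right)} = -3 - q$
$Y{\left(b,v \right)} = -3 - v$
$L{\left(a \right)} = \frac{1}{-3 + a}$ ($L{\left(a \right)} = \frac{1}{a - 3} = \frac{1}{-3 + a}$)
$\frac{1}{L{\left(26 \right)} - 842} = \frac{1}{\frac{1}{-3 + 26} - 842} = \frac{1}{\frac{1}{23} - 842} = \frac{1}{- \frac{19365}{23}} = - \frac{23}{19365}$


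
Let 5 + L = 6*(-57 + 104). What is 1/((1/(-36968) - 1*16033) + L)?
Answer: -36968/582467809 ≈ -6.3468e-5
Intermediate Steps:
L = 277 (L = -5 + 6*(-57 + 104) = -5 + 6*47 = -5 + 282 = 277)
1/((1/(-36968) - 1*16033) + L) = 1/((1/(-36968) - 1*16033) + 277) = 1/((-1/36968 - 16033) + 277) = 1/(-592707945/36968 + 277) = 1/(-582467809/36968) = -36968/582467809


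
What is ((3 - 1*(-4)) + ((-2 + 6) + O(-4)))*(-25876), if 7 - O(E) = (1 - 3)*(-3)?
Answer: -310512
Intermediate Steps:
O(E) = 1 (O(E) = 7 - (1 - 3)*(-3) = 7 - (-2)*(-3) = 7 - 1*6 = 7 - 6 = 1)
((3 - 1*(-4)) + ((-2 + 6) + O(-4)))*(-25876) = ((3 - 1*(-4)) + ((-2 + 6) + 1))*(-25876) = ((3 + 4) + (4 + 1))*(-25876) = (7 + 5)*(-25876) = 12*(-25876) = -310512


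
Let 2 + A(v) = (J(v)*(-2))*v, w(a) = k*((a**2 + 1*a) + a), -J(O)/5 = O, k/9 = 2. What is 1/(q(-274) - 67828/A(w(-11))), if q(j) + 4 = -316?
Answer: -15877619/5080871994 ≈ -0.0031250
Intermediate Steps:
q(j) = -320 (q(j) = -4 - 316 = -320)
k = 18 (k = 9*2 = 18)
J(O) = -5*O
w(a) = 18*a**2 + 36*a (w(a) = 18*((a**2 + 1*a) + a) = 18*((a**2 + a) + a) = 18*((a + a**2) + a) = 18*(a**2 + 2*a) = 18*a**2 + 36*a)
A(v) = -2 + 10*v**2 (A(v) = -2 + (-5*v*(-2))*v = -2 + (10*v)*v = -2 + 10*v**2)
1/(q(-274) - 67828/A(w(-11))) = 1/(-320 - 67828/(-2 + 10*(18*(-11)*(2 - 11))**2)) = 1/(-320 - 67828/(-2 + 10*(18*(-11)*(-9))**2)) = 1/(-320 - 67828/(-2 + 10*1782**2)) = 1/(-320 - 67828/(-2 + 10*3175524)) = 1/(-320 - 67828/(-2 + 31755240)) = 1/(-320 - 67828/31755238) = 1/(-320 - 67828*1/31755238) = 1/(-320 - 33914/15877619) = 1/(-5080871994/15877619) = -15877619/5080871994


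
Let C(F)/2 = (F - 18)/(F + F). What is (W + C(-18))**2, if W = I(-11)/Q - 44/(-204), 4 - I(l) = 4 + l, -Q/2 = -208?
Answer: 2262809761/450118656 ≈ 5.0271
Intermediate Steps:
Q = 416 (Q = -2*(-208) = 416)
I(l) = -l (I(l) = 4 - (4 + l) = 4 + (-4 - l) = -l)
C(F) = (-18 + F)/F (C(F) = 2*((F - 18)/(F + F)) = 2*((-18 + F)/((2*F))) = 2*((-18 + F)*(1/(2*F))) = 2*((-18 + F)/(2*F)) = (-18 + F)/F)
W = 5137/21216 (W = -1*(-11)/416 - 44/(-204) = 11*(1/416) - 44*(-1/204) = 11/416 + 11/51 = 5137/21216 ≈ 0.24213)
(W + C(-18))**2 = (5137/21216 + (-18 - 18)/(-18))**2 = (5137/21216 - 1/18*(-36))**2 = (5137/21216 + 2)**2 = (47569/21216)**2 = 2262809761/450118656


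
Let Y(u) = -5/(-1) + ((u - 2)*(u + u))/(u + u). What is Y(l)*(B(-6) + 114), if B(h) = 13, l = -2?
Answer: 127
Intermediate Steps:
Y(u) = 3 + u (Y(u) = -5*(-1) + ((-2 + u)*(2*u))/((2*u)) = 5 + (2*u*(-2 + u))*(1/(2*u)) = 5 + (-2 + u) = 3 + u)
Y(l)*(B(-6) + 114) = (3 - 2)*(13 + 114) = 1*127 = 127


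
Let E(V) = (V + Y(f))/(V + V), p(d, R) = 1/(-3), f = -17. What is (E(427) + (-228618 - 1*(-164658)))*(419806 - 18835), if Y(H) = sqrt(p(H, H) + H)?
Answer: -51291809349/2 + 133657*I*sqrt(39)/427 ≈ -2.5646e+10 + 1954.8*I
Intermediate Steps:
p(d, R) = -1/3
Y(H) = sqrt(-1/3 + H)
E(V) = (V + 2*I*sqrt(39)/3)/(2*V) (E(V) = (V + sqrt(-3 + 9*(-17))/3)/(V + V) = (V + sqrt(-3 - 153)/3)/((2*V)) = (V + sqrt(-156)/3)*(1/(2*V)) = (V + (2*I*sqrt(39))/3)*(1/(2*V)) = (V + 2*I*sqrt(39)/3)*(1/(2*V)) = (V + 2*I*sqrt(39)/3)/(2*V))
(E(427) + (-228618 - 1*(-164658)))*(419806 - 18835) = (((1/2)*427 + I*sqrt(39)/3)/427 + (-228618 - 1*(-164658)))*(419806 - 18835) = ((427/2 + I*sqrt(39)/3)/427 + (-228618 + 164658))*400971 = ((1/2 + I*sqrt(39)/1281) - 63960)*400971 = (-127919/2 + I*sqrt(39)/1281)*400971 = -51291809349/2 + 133657*I*sqrt(39)/427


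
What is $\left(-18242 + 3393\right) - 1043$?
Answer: $-15892$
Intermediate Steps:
$\left(-18242 + 3393\right) - 1043 = -14849 - 1043 = -15892$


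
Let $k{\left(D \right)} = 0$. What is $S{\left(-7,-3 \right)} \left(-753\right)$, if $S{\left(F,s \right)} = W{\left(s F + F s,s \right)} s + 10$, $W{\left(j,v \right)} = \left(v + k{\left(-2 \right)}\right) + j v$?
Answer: $-298941$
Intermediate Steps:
$W{\left(j,v \right)} = v + j v$ ($W{\left(j,v \right)} = \left(v + 0\right) + j v = v + j v$)
$S{\left(F,s \right)} = 10 + s^{2} \left(1 + 2 F s\right)$ ($S{\left(F,s \right)} = s \left(1 + \left(s F + F s\right)\right) s + 10 = s \left(1 + \left(F s + F s\right)\right) s + 10 = s \left(1 + 2 F s\right) s + 10 = s^{2} \left(1 + 2 F s\right) + 10 = 10 + s^{2} \left(1 + 2 F s\right)$)
$S{\left(-7,-3 \right)} \left(-753\right) = \left(10 + \left(-3\right)^{2} \left(1 + 2 \left(-7\right) \left(-3\right)\right)\right) \left(-753\right) = \left(10 + 9 \left(1 + 42\right)\right) \left(-753\right) = \left(10 + 9 \cdot 43\right) \left(-753\right) = \left(10 + 387\right) \left(-753\right) = 397 \left(-753\right) = -298941$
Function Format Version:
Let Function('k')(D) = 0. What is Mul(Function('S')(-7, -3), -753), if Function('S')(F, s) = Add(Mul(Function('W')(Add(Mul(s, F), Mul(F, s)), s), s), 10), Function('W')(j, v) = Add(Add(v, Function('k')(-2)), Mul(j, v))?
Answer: -298941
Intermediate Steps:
Function('W')(j, v) = Add(v, Mul(j, v)) (Function('W')(j, v) = Add(Add(v, 0), Mul(j, v)) = Add(v, Mul(j, v)))
Function('S')(F, s) = Add(10, Mul(Pow(s, 2), Add(1, Mul(2, F, s)))) (Function('S')(F, s) = Add(Mul(Mul(s, Add(1, Add(Mul(s, F), Mul(F, s)))), s), 10) = Add(Mul(Mul(s, Add(1, Add(Mul(F, s), Mul(F, s)))), s), 10) = Add(Mul(Mul(s, Add(1, Mul(2, F, s))), s), 10) = Add(Mul(Pow(s, 2), Add(1, Mul(2, F, s))), 10) = Add(10, Mul(Pow(s, 2), Add(1, Mul(2, F, s)))))
Mul(Function('S')(-7, -3), -753) = Mul(Add(10, Mul(Pow(-3, 2), Add(1, Mul(2, -7, -3)))), -753) = Mul(Add(10, Mul(9, Add(1, 42))), -753) = Mul(Add(10, Mul(9, 43)), -753) = Mul(Add(10, 387), -753) = Mul(397, -753) = -298941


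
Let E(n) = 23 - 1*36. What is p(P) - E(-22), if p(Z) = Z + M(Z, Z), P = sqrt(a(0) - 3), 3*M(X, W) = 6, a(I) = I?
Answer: 15 + I*sqrt(3) ≈ 15.0 + 1.732*I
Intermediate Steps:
M(X, W) = 2 (M(X, W) = (1/3)*6 = 2)
E(n) = -13 (E(n) = 23 - 36 = -13)
P = I*sqrt(3) (P = sqrt(0 - 3) = sqrt(-3) = I*sqrt(3) ≈ 1.732*I)
p(Z) = 2 + Z (p(Z) = Z + 2 = 2 + Z)
p(P) - E(-22) = (2 + I*sqrt(3)) - 1*(-13) = (2 + I*sqrt(3)) + 13 = 15 + I*sqrt(3)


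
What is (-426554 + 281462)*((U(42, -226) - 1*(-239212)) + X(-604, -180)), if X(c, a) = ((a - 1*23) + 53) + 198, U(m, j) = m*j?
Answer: -33337498656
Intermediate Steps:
U(m, j) = j*m
X(c, a) = 228 + a (X(c, a) = ((a - 23) + 53) + 198 = ((-23 + a) + 53) + 198 = (30 + a) + 198 = 228 + a)
(-426554 + 281462)*((U(42, -226) - 1*(-239212)) + X(-604, -180)) = (-426554 + 281462)*((-226*42 - 1*(-239212)) + (228 - 180)) = -145092*((-9492 + 239212) + 48) = -145092*(229720 + 48) = -145092*229768 = -33337498656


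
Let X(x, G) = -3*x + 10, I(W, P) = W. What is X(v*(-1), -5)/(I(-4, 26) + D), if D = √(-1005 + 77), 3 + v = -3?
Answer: 2/59 + 2*I*√58/59 ≈ 0.033898 + 0.25816*I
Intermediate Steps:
v = -6 (v = -3 - 3 = -6)
D = 4*I*√58 (D = √(-928) = 4*I*√58 ≈ 30.463*I)
X(x, G) = 10 - 3*x
X(v*(-1), -5)/(I(-4, 26) + D) = (10 - (-18)*(-1))/(-4 + 4*I*√58) = (10 - 3*6)/(-4 + 4*I*√58) = (10 - 18)/(-4 + 4*I*√58) = -8/(-4 + 4*I*√58)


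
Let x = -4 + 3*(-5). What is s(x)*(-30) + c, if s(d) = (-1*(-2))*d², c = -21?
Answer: -21681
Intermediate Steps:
x = -19 (x = -4 - 15 = -19)
s(d) = 2*d²
s(x)*(-30) + c = (2*(-19)²)*(-30) - 21 = (2*361)*(-30) - 21 = 722*(-30) - 21 = -21660 - 21 = -21681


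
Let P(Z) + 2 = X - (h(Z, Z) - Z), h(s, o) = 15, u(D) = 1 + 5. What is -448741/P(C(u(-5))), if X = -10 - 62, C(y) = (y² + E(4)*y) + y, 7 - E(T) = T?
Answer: 448741/29 ≈ 15474.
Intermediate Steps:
u(D) = 6
E(T) = 7 - T
C(y) = y² + 4*y (C(y) = (y² + (7 - 1*4)*y) + y = (y² + (7 - 4)*y) + y = (y² + 3*y) + y = y² + 4*y)
X = -72
P(Z) = -89 + Z (P(Z) = -2 + (-72 - (15 - Z)) = -2 + (-72 + (-15 + Z)) = -2 + (-87 + Z) = -89 + Z)
-448741/P(C(u(-5))) = -448741/(-89 + 6*(4 + 6)) = -448741/(-89 + 6*10) = -448741/(-89 + 60) = -448741/(-29) = -448741*(-1/29) = 448741/29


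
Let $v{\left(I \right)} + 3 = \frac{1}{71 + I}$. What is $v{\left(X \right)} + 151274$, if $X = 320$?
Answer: $\frac{59146962}{391} \approx 1.5127 \cdot 10^{5}$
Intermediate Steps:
$v{\left(I \right)} = -3 + \frac{1}{71 + I}$
$v{\left(X \right)} + 151274 = \frac{-212 - 960}{71 + 320} + 151274 = \frac{-212 - 960}{391} + 151274 = \frac{1}{391} \left(-1172\right) + 151274 = - \frac{1172}{391} + 151274 = \frac{59146962}{391}$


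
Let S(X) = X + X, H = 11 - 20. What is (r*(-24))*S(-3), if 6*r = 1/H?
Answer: -8/3 ≈ -2.6667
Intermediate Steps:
H = -9
S(X) = 2*X
r = -1/54 (r = (1/6)/(-9) = (1/6)*(-1/9) = -1/54 ≈ -0.018519)
(r*(-24))*S(-3) = (-1/54*(-24))*(2*(-3)) = (4/9)*(-6) = -8/3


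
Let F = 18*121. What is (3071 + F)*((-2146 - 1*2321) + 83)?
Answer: -23011616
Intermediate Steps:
F = 2178
(3071 + F)*((-2146 - 1*2321) + 83) = (3071 + 2178)*((-2146 - 1*2321) + 83) = 5249*((-2146 - 2321) + 83) = 5249*(-4467 + 83) = 5249*(-4384) = -23011616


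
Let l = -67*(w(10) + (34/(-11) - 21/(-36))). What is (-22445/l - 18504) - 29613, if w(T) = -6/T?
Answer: -98909067/2051 ≈ -48225.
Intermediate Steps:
l = 137417/660 (l = -67*(-6/10 + (34/(-11) - 21/(-36))) = -67*(-6*⅒ + (34*(-1/11) - 21*(-1/36))) = -67*(-⅗ + (-34/11 + 7/12)) = -67*(-⅗ - 331/132) = -67*(-2051/660) = 137417/660 ≈ 208.21)
(-22445/l - 18504) - 29613 = (-22445/137417/660 - 18504) - 29613 = (-22445*660/137417 - 18504) - 29613 = (-221100/2051 - 18504) - 29613 = -38172804/2051 - 29613 = -98909067/2051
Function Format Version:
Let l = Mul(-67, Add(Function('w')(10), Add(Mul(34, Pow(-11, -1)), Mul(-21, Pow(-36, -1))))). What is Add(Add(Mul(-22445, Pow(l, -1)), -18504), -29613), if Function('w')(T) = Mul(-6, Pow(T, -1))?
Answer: Rational(-98909067, 2051) ≈ -48225.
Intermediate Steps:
l = Rational(137417, 660) (l = Mul(-67, Add(Mul(-6, Pow(10, -1)), Add(Mul(34, Pow(-11, -1)), Mul(-21, Pow(-36, -1))))) = Mul(-67, Add(Mul(-6, Rational(1, 10)), Add(Mul(34, Rational(-1, 11)), Mul(-21, Rational(-1, 36))))) = Mul(-67, Add(Rational(-3, 5), Add(Rational(-34, 11), Rational(7, 12)))) = Mul(-67, Add(Rational(-3, 5), Rational(-331, 132))) = Mul(-67, Rational(-2051, 660)) = Rational(137417, 660) ≈ 208.21)
Add(Add(Mul(-22445, Pow(l, -1)), -18504), -29613) = Add(Add(Mul(-22445, Pow(Rational(137417, 660), -1)), -18504), -29613) = Add(Add(Mul(-22445, Rational(660, 137417)), -18504), -29613) = Add(Add(Rational(-221100, 2051), -18504), -29613) = Add(Rational(-38172804, 2051), -29613) = Rational(-98909067, 2051)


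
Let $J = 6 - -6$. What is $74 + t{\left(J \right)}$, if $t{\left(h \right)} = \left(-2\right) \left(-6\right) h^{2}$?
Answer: $1802$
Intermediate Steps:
$J = 12$ ($J = 6 + 6 = 12$)
$t{\left(h \right)} = 12 h^{2}$
$74 + t{\left(J \right)} = 74 + 12 \cdot 12^{2} = 74 + 12 \cdot 144 = 74 + 1728 = 1802$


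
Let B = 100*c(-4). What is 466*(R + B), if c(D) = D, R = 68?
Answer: -154712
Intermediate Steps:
B = -400 (B = 100*(-4) = -400)
466*(R + B) = 466*(68 - 400) = 466*(-332) = -154712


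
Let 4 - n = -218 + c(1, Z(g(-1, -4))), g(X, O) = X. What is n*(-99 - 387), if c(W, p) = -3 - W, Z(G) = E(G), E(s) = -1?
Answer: -109836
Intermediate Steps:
Z(G) = -1
n = 226 (n = 4 - (-218 + (-3 - 1*1)) = 4 - (-218 + (-3 - 1)) = 4 - (-218 - 4) = 4 - 1*(-222) = 4 + 222 = 226)
n*(-99 - 387) = 226*(-99 - 387) = 226*(-486) = -109836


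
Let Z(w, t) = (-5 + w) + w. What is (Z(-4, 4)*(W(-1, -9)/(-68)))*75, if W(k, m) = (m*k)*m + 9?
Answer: -17550/17 ≈ -1032.4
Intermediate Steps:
Z(w, t) = -5 + 2*w
W(k, m) = 9 + k*m**2 (W(k, m) = (k*m)*m + 9 = k*m**2 + 9 = 9 + k*m**2)
(Z(-4, 4)*(W(-1, -9)/(-68)))*75 = ((-5 + 2*(-4))*((9 - 1*(-9)**2)/(-68)))*75 = ((-5 - 8)*((9 - 1*81)*(-1/68)))*75 = -13*(9 - 81)*(-1)/68*75 = -(-936)*(-1)/68*75 = -13*18/17*75 = -234/17*75 = -17550/17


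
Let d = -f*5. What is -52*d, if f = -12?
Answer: -3120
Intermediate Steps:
d = 60 (d = -1*(-12)*5 = 12*5 = 60)
-52*d = -52*60 = -3120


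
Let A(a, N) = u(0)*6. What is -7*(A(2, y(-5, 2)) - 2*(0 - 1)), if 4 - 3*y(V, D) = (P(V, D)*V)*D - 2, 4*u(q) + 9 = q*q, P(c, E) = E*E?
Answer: 161/2 ≈ 80.500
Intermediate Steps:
P(c, E) = E**2
u(q) = -9/4 + q**2/4 (u(q) = -9/4 + (q*q)/4 = -9/4 + q**2/4)
y(V, D) = 2 - V*D**3/3 (y(V, D) = 4/3 - ((D**2*V)*D - 2)/3 = 4/3 - ((V*D**2)*D - 2)/3 = 4/3 - (V*D**3 - 2)/3 = 4/3 - (-2 + V*D**3)/3 = 4/3 + (2/3 - V*D**3/3) = 2 - V*D**3/3)
A(a, N) = -27/2 (A(a, N) = (-9/4 + (1/4)*0**2)*6 = (-9/4 + (1/4)*0)*6 = (-9/4 + 0)*6 = -9/4*6 = -27/2)
-7*(A(2, y(-5, 2)) - 2*(0 - 1)) = -7*(-27/2 - 2*(0 - 1)) = -7*(-27/2 - 2*(-1)) = -7*(-27/2 + 2) = -7*(-23/2) = 161/2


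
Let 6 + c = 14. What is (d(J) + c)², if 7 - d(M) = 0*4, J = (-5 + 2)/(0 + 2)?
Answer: 225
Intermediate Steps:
J = -3/2 ≈ -1.5000
d(M) = 7 (d(M) = 7 - 0*4 = 7 - 1*0 = 7 + 0 = 7)
c = 8 (c = -6 + 14 = 8)
(d(J) + c)² = (7 + 8)² = 15² = 225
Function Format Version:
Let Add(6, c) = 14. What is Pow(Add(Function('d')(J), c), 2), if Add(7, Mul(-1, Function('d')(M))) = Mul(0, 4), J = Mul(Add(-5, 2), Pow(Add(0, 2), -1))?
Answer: 225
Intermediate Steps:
J = Rational(-3, 2) (J = Mul(-3, Pow(2, -1)) = Mul(-3, Rational(1, 2)) = Rational(-3, 2) ≈ -1.5000)
Function('d')(M) = 7 (Function('d')(M) = Add(7, Mul(-1, Mul(0, 4))) = Add(7, Mul(-1, 0)) = Add(7, 0) = 7)
c = 8 (c = Add(-6, 14) = 8)
Pow(Add(Function('d')(J), c), 2) = Pow(Add(7, 8), 2) = Pow(15, 2) = 225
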